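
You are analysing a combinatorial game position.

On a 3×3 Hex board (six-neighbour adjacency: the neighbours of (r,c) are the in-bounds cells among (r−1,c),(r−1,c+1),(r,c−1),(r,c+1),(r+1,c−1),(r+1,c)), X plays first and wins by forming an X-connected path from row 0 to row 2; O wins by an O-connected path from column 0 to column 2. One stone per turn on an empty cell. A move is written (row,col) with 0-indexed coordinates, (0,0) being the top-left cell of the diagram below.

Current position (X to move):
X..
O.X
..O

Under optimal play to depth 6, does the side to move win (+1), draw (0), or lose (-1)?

value(X../O.X/..O, X) = +1

p1 X@[X../O.X/..O]: (0,1)[XX./O.X/..O]-1 (0,2)[X.X/O.X/..O]-1 (1,1)[X../OXX/..O]+1* (2,0)[X../O.X/X.O]-1 (2,1)[X../O.X/.XO]-1
p2 O@[X../OXX/..O]: (0,1)[XO./OXX/..O]-1* (0,2)[X.O/OXX/..O]-1 (2,0)[X../OXX/O.O]-1 (2,1)[X../OXX/.OO]-1
p3 X@[XO./OXX/..O]: (0,2)[XOX/OXX/..O]+1* (2,0)[XO./OXX/X.O]-1 (2,1)[XO./OXX/.XO]-1
p4 O@[XOX/OXX/..O]: (2,0)[XOX/OXX/O.O]-1* (2,1)[XOX/OXX/.OO]-1
p5 X@[XOX/OXX/O.O]: (2,1)[XOX/OXX/OXO]+1*
p6 O@[XOX/OXX/OXO] terminal -1; root [X../O.X/..O] d6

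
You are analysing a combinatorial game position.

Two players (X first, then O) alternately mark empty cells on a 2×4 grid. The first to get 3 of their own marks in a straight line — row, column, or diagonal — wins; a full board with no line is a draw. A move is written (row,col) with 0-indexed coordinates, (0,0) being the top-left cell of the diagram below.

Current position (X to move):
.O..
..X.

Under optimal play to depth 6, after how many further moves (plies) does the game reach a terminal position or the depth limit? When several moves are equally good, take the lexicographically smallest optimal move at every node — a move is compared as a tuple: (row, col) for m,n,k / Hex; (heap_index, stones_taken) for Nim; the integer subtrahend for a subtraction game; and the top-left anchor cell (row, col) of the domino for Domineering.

[.O../..X.] X move#1: (0,0):+0/XO../..X., (0,2):+0/.OX./..X., (0,3):+0/.O.X/..X., (1,0):+0/.O../X.X., (1,1):+1/.O../.XX.*, (1,3):+0/.O../..XX
[.O../.XX.] O move#2: (0,0):-1/OO../.XX.*, (0,2):-1/.OO./.XX., (0,3):-1/.O.O/.XX., (1,0):-1/.O../OXX., (1,3):-1/.O../.XXO
[OO../.XX.] X move#3: (0,2):+1/OOX./.XX.*, (0,3):-1/OO.X/.XX., (1,0):+1/OO../XXX., (1,3):+1/OO../.XXX
[OOX./.XX.] O move#4: (0,3):-1/OOXO/.XX.*, (1,0):-1/OOX./OXX., (1,3):-1/OOX./.XXO
[OOXO/.XX.] X move#5: (1,0):+1/OOXO/XXX.*, (1,3):+1/OOXO/.XXX
[OOXO/XXX.] end (terminal -1, O#6); searched .O../..X. to 6

PV length from [.O../..X.]: 5 plies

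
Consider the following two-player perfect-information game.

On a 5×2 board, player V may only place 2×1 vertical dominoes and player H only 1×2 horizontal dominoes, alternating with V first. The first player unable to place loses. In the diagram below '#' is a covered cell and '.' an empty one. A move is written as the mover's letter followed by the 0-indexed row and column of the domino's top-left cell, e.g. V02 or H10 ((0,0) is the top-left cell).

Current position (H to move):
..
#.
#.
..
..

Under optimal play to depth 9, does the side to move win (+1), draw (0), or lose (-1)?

ply 1, H at ../#./#./../.. | H00=-1→##/#./#./../..; H30=+1→../#./#./##/..*; H40=+1→../#./#./../##
ply 2, V at ../#./#./##/.. | V01=-1→.#/##/#./##/..*; V11=-1→../##/##/##/..
ply 3, H at .#/##/#./##/.. | H40=+1→.#/##/#./##/##*
ply 4: .#/##/#./##/## is terminal -1 (V); from ../#./#./../.. depth 9

value(../#./#./../.., H) = +1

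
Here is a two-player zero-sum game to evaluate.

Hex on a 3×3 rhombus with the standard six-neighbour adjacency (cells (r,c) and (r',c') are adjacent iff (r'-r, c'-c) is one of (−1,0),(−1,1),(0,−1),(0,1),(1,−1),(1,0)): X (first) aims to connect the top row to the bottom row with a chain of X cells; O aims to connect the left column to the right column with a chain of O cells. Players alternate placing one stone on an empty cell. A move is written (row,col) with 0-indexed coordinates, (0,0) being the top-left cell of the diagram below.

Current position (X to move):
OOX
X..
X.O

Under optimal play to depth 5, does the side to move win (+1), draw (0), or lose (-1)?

ply 1, X at OOX/X../X.O | (1,1)=+1→OOX/XX./X.O*; (1,2)=+1→OOX/X.X/X.O; (2,1)=+1→OOX/X../XXO
ply 2: OOX/XX./X.O is terminal -1 (O); from OOX/X../X.O depth 5

value(OOX/X../X.O, X) = +1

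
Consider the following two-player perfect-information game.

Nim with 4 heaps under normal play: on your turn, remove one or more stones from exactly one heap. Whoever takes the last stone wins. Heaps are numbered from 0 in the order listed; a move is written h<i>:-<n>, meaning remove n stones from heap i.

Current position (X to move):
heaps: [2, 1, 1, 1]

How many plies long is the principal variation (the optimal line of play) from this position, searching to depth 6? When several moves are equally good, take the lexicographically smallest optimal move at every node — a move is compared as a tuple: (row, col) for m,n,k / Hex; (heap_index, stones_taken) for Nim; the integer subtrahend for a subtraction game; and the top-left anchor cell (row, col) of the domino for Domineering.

[(2,1,1,1)] X move#1: h0:-1:+1/(1,1,1,1)*, h0:-2:-1/(0,1,1,1), h1:-1:-1/(2,0,1,1), h2:-1:-1/(2,1,0,1), h3:-1:-1/(2,1,1,0)
[(1,1,1,1)] O move#2: h0:-1:-1/(0,1,1,1)*, h1:-1:-1/(1,0,1,1), h2:-1:-1/(1,1,0,1), h3:-1:-1/(1,1,1,0)
[(0,1,1,1)] X move#3: h1:-1:+1/(0,0,1,1)*, h2:-1:+1/(0,1,0,1), h3:-1:+1/(0,1,1,0)
[(0,0,1,1)] O move#4: h2:-1:-1/(0,0,0,1)*, h3:-1:-1/(0,0,1,0)
[(0,0,0,1)] X move#5: h3:-1:+1/(0,0,0,0)*
[(0,0,0,0)] end (terminal -1, O#6); searched (2,1,1,1) to 6

PV length from [(2,1,1,1)]: 5 plies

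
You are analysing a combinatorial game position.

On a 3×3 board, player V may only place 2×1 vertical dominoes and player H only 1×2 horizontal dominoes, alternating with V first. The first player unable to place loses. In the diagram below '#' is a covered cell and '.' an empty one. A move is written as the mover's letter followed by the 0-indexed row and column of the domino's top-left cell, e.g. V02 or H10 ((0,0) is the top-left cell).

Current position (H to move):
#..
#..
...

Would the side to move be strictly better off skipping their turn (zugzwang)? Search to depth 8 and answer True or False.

p1 H@[#../#../...]: H01[###/#../...]-1 H11[#../###/...]+1* H20[#../#../##.]-1 H21[#../#../.##]-1
p2 V@[#../###/...] terminal -1; root [#../#../...] d8
pass branch (V moves first from the same position):
  | p1 V@[#../#../...]: V01[##./##./...]+1* V02[#.#/#.#/...]+1 V11[#../##./.#.]+1 V12[#../#.#/..#]+1
  | p2 H@[##./##./...]: H20[##./##./##.]-1* H21[##./##./.##]-1
  | p3 V@[##./##./##.]: V02[###/###/##.]+1* V12[##./###/###]+1
  | p4 H@[###/###/##.] terminal -1; root [#../#../...] d8
H moving scores +1; H passing scores -1

zugzwang(#../#../..., H) = False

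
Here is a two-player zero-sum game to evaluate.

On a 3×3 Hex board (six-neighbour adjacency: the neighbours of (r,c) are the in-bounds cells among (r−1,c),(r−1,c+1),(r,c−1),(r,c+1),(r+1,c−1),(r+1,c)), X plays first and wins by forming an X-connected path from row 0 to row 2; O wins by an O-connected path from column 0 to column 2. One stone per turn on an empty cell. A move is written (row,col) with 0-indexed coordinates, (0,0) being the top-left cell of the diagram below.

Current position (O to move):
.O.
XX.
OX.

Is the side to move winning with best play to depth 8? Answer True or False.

O winning at [.O./XX./OX.]: False

p1 O@[.O./XX./OX.]: (0,0)[OO./XX./OX.]-1* (0,2)[.OO/XX./OX.]-1 (1,2)[.O./XXO/OX.]-1 (2,2)[.O./XX./OXO]-1
p2 X@[OO./XX./OX.]: (0,2)[OOX/XX./OX.]+1* (1,2)[OO./XXX/OX.]-1 (2,2)[OO./XX./OXX]-1
p3 O@[OOX/XX./OX.] terminal -1; root [.O./XX./OX.] d8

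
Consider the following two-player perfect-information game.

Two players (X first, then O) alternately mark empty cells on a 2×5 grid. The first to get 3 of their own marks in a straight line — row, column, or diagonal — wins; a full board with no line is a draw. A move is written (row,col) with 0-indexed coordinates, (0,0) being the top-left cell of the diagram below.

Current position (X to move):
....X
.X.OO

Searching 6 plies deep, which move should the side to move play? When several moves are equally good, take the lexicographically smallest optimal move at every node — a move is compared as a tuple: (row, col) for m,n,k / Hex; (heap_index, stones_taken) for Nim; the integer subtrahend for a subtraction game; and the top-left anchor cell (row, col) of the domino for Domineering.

X's best at [....X/.X.OO]: (1,2)

p1 X@[....X/.X.OO]: (0,0)[X...X/.X.OO]-1 (0,1)[.X..X/.X.OO]-1 (0,2)[..X.X/.X.OO]-1 (0,3)[...XX/.X.OO]-1 (1,0)[....X/XX.OO]-1 (1,2)[....X/.XXOO]+0*
p2 O@[....X/.XXOO]: (0,0)[O...X/.XXOO]-1 (0,1)[.O..X/.XXOO]-1 (0,2)[..O.X/.XXOO]-1 (0,3)[...OX/.XXOO]-1 (1,0)[....X/OXXOO]+0*
p3 X@[....X/OXXOO]: (0,0)[X...X/OXXOO]+0* (0,1)[.X..X/OXXOO]+0 (0,2)[..X.X/OXXOO]+0 (0,3)[...XX/OXXOO]+0
p4 O@[X...X/OXXOO]: (0,1)[XO..X/OXXOO]+0* (0,2)[X.O.X/OXXOO]+0 (0,3)[X..OX/OXXOO]+0
p5 X@[XO..X/OXXOO]: (0,2)[XOX.X/OXXOO]+0* (0,3)[XO.XX/OXXOO]+0
p6 O@[XOX.X/OXXOO]: (0,3)[XOXOX/OXXOO]+0*
p7 X@[XOXOX/OXXOO] terminal +0; root [....X/.X.OO] d6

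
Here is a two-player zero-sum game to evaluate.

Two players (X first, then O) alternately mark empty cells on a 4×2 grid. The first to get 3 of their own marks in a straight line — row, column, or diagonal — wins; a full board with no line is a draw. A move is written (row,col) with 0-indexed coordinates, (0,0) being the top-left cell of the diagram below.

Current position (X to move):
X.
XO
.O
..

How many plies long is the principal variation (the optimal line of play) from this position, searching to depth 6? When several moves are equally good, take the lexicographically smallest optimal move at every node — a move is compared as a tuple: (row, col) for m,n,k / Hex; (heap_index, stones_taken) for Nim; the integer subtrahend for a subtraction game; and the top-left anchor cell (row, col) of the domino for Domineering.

PV length from [X./XO/.O/..]: 1 ply

[X./XO/.O/..] X move#1: (0,1):-1/XX/XO/.O/.., (2,0):+1/X./XO/XO/..*, (3,0):-1/X./XO/.O/X., (3,1):-1/X./XO/.O/.X
[X./XO/XO/..] end (terminal -1, O#2); searched X./XO/.O/.. to 6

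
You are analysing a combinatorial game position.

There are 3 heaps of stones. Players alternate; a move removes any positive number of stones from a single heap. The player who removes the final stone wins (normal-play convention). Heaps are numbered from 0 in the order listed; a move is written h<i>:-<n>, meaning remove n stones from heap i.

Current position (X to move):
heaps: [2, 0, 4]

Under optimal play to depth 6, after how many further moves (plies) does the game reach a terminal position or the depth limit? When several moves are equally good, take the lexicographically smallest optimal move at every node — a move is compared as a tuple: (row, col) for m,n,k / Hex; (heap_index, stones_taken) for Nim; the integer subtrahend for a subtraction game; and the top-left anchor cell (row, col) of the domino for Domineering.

PV length from [(2,0,4)]: 5 plies

ply 1, X at (2,0,4) | h0:-1=-1→(1,0,4); h0:-2=-1→(0,0,4); h2:-1=-1→(2,0,3); h2:-2=+1→(2,0,2)*; h2:-3=-1→(2,0,1); h2:-4=-1→(2,0,0)
ply 2, O at (2,0,2) | h0:-1=-1→(1,0,2)*; h0:-2=-1→(0,0,2); h2:-1=-1→(2,0,1); h2:-2=-1→(2,0,0)
ply 3, X at (1,0,2) | h0:-1=-1→(0,0,2); h2:-1=+1→(1,0,1)*; h2:-2=-1→(1,0,0)
ply 4, O at (1,0,1) | h0:-1=-1→(0,0,1)*; h2:-1=-1→(1,0,0)
ply 5, X at (0,0,1) | h2:-1=+1→(0,0,0)*
ply 6: (0,0,0) is terminal -1 (O); from (2,0,4) depth 6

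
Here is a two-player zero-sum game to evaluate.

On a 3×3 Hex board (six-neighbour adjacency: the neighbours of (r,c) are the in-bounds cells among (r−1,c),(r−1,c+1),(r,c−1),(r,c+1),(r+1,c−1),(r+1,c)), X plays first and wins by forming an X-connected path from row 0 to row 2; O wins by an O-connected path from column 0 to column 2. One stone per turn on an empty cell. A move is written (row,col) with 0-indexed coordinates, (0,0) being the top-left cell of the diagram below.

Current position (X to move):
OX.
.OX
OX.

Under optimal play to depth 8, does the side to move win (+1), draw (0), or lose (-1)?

value(OX./.OX/OX., X) = +1

ply 1, X at OX./.OX/OX. | (0,2)=+1→OXX/.OX/OX.*; (1,0)=-1→OX./XOX/OX.; (2,2)=-1→OX./.OX/OXX
ply 2: OXX/.OX/OX. is terminal -1 (O); from OX./.OX/OX. depth 8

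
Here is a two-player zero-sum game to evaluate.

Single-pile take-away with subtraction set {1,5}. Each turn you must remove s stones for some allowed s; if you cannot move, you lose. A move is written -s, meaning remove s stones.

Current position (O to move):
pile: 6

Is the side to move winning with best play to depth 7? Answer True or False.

[6] O move#1: -1:-1/5*, -5:-1/1
[5] X move#2: -1:+1/4*, -5:+1/0
[4] O move#3: -1:-1/3*
[3] X move#4: -1:+1/2*
[2] O move#5: -1:-1/1*
[1] X move#6: -1:+1/0*
[0] end (terminal -1, O#7); searched 6 to 7

O winning at [6]: False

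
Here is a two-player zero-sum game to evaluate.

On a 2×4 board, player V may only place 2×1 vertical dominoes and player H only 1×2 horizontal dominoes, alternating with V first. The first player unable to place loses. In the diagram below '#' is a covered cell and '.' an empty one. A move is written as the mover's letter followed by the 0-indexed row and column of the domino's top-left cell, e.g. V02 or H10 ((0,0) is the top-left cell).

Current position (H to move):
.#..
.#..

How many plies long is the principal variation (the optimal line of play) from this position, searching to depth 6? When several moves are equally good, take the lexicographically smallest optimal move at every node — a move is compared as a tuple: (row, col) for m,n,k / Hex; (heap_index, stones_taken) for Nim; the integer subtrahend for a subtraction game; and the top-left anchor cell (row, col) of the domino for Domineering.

ply 1, H at .#../.#.. | H02=+1→.###/.#..*; H12=+1→.#../.###
ply 2, V at .###/.#.. | V00=-1→####/##..*
ply 3, H at ####/##.. | H12=+1→####/####*
ply 4: ####/#### is terminal -1 (V); from .#../.#.. depth 6

PV length from [.#../.#..]: 3 plies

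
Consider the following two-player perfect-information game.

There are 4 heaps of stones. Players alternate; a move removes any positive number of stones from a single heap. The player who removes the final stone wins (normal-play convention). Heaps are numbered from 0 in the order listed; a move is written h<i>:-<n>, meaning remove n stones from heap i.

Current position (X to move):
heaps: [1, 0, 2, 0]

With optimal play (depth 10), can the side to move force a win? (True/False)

ply 1, X at (1,0,2,0) | h0:-1=-1→(0,0,2,0); h2:-1=+1→(1,0,1,0)*; h2:-2=-1→(1,0,0,0)
ply 2, O at (1,0,1,0) | h0:-1=-1→(0,0,1,0)*; h2:-1=-1→(1,0,0,0)
ply 3, X at (0,0,1,0) | h2:-1=+1→(0,0,0,0)*
ply 4: (0,0,0,0) is terminal -1 (O); from (1,0,2,0) depth 10

X winning at [(1,0,2,0)]: True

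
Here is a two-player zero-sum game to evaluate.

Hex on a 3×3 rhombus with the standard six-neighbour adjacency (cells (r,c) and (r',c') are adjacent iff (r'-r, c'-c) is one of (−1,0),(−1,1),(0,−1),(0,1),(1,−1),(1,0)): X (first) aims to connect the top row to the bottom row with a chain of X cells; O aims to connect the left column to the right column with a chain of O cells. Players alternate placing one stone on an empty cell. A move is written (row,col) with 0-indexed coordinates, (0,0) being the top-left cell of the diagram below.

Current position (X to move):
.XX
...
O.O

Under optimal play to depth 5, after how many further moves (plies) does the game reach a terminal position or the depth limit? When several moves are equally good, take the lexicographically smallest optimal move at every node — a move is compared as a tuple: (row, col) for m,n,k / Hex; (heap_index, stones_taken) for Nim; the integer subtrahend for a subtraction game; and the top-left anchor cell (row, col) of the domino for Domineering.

PV length from [.XX/.../O.O]: 5 plies

ply 1, X at .XX/.../O.O | (0,0)=-1→XXX/.../O.O; (1,0)=-1→.XX/X../O.O; (1,1)=-1→.XX/.X./O.O; (1,2)=-1→.XX/..X/O.O; (2,1)=+1→.XX/.../OXO*
ply 2, O at .XX/.../OXO | (0,0)=-1→OXX/.../OXO*; (1,0)=-1→.XX/O../OXO; (1,1)=-1→.XX/.O./OXO; (1,2)=-1→.XX/..O/OXO
ply 3, X at OXX/.../OXO | (1,0)=+1→OXX/X../OXO*; (1,1)=+1→OXX/.X./OXO; (1,2)=+1→OXX/..X/OXO
ply 4, O at OXX/X../OXO | (1,1)=-1→OXX/XO./OXO*; (1,2)=-1→OXX/X.O/OXO
ply 5, X at OXX/XO./OXO | (1,2)=+1→OXX/XOX/OXO*
ply 6: OXX/XOX/OXO is terminal -1 (O); from .XX/.../O.O depth 5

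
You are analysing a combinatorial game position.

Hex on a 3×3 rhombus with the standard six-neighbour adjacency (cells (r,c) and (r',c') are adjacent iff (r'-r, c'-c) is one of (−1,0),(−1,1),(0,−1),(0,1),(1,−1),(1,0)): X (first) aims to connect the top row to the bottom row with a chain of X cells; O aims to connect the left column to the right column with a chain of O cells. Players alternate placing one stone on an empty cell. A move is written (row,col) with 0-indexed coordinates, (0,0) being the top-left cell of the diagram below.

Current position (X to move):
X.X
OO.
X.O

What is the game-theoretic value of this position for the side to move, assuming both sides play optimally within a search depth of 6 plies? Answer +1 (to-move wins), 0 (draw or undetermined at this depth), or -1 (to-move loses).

value(X.X/OO./X.O, X) = -1

[X.X/OO./X.O] X move#1: (0,1):-1/XXX/OO./X.O*, (1,2):-1/X.X/OOX/X.O, (2,1):-1/X.X/OO./XXO
[XXX/OO./X.O] O move#2: (1,2):+1/XXX/OOO/X.O*, (2,1):+1/XXX/OO./XOO
[XXX/OOO/X.O] end (terminal -1, X#3); searched X.X/OO./X.O to 6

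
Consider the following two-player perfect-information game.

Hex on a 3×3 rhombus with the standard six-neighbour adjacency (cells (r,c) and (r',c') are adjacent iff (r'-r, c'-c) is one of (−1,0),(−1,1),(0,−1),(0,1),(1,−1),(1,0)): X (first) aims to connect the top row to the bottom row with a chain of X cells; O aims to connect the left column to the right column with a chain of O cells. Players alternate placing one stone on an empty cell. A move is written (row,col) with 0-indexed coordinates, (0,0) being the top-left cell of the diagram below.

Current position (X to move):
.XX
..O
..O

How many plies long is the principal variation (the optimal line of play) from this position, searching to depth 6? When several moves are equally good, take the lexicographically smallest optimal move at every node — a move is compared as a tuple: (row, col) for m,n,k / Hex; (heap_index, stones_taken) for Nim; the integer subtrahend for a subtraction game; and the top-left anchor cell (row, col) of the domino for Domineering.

[.XX/..O/..O] X move#1: (0,0):-1/XXX/..O/..O, (1,0):-1/.XX/X.O/..O, (1,1):+1/.XX/.XO/..O*, (2,0):+1/.XX/..O/X.O, (2,1):-1/.XX/..O/.XO
[.XX/.XO/..O] O move#2: (0,0):-1/OXX/.XO/..O*, (1,0):-1/.XX/OXO/..O, (2,0):-1/.XX/.XO/O.O, (2,1):-1/.XX/.XO/.OO
[OXX/.XO/..O] X move#3: (1,0):+1/OXX/XXO/..O*, (2,0):+1/OXX/.XO/X.O, (2,1):+1/OXX/.XO/.XO
[OXX/XXO/..O] O move#4: (2,0):-1/OXX/XXO/O.O*, (2,1):-1/OXX/XXO/.OO
[OXX/XXO/O.O] X move#5: (2,1):+1/OXX/XXO/OXO*
[OXX/XXO/OXO] end (terminal -1, O#6); searched .XX/..O/..O to 6

PV length from [.XX/..O/..O]: 5 plies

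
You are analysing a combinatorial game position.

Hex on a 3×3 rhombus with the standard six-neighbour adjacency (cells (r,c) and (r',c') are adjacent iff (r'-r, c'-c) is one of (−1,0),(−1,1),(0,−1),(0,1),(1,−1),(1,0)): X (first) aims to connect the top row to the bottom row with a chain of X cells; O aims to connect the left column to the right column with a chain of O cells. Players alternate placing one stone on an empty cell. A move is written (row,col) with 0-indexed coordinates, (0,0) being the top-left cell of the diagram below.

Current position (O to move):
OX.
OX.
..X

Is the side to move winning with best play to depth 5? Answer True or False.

O winning at [OX./OX./..X]: False

ply 1, O at OX./OX./..X | (0,2)=-1→OXO/OX./..X*; (1,2)=-1→OX./OXO/..X; (2,0)=-1→OX./OX./O.X; (2,1)=-1→OX./OX./.OX
ply 2, X at OXO/OX./..X | (1,2)=+1→OXO/OXX/..X*; (2,0)=+1→OXO/OX./X.X; (2,1)=+1→OXO/OX./.XX
ply 3: OXO/OXX/..X is terminal -1 (O); from OX./OX./..X depth 5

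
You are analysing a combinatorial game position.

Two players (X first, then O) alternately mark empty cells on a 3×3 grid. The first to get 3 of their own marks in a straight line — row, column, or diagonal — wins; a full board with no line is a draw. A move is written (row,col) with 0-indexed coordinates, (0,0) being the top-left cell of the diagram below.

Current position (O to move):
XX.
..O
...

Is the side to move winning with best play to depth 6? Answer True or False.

O winning at [XX./..O/...]: True

[XX./..O/...] O move#1: (0,2):+1/XXO/..O/...*, (1,0):-1/XX./O.O/..., (1,1):-1/XX./.OO/..., (2,0):-1/XX./..O/O.., (2,1):-1/XX./..O/.O., (2,2):-1/XX./..O/..O
[XXO/..O/...] X move#2: (1,0):-1/XXO/X.O/...*, (1,1):-1/XXO/.XO/..., (2,0):-1/XXO/..O/X.., (2,1):-1/XXO/..O/.X., (2,2):-1/XXO/..O/..X
[XXO/X.O/...] O move#3: (1,1):-1/XXO/XOO/..., (2,0):+1/XXO/X.O/O..*, (2,1):-1/XXO/X.O/.O., (2,2):+1/XXO/X.O/..O
[XXO/X.O/O..] X move#4: (1,1):-1/XXO/XXO/O..*, (2,1):-1/XXO/X.O/OX., (2,2):-1/XXO/X.O/O.X
[XXO/XXO/O..] O move#5: (2,1):-1/XXO/XXO/OO., (2,2):+1/XXO/XXO/O.O*
[XXO/XXO/O.O] end (terminal -1, X#6); searched XX./..O/... to 6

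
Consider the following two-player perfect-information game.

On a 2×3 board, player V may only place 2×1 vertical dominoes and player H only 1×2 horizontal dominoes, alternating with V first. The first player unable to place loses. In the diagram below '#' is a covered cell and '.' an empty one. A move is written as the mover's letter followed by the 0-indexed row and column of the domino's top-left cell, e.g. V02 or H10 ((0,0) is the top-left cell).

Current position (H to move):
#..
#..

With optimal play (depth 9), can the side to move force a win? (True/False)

ply 1, H at #../#.. | H01=+1→###/#..*; H11=+1→#../###
ply 2: ###/#.. is terminal -1 (V); from #../#.. depth 9

H winning at [#../#..]: True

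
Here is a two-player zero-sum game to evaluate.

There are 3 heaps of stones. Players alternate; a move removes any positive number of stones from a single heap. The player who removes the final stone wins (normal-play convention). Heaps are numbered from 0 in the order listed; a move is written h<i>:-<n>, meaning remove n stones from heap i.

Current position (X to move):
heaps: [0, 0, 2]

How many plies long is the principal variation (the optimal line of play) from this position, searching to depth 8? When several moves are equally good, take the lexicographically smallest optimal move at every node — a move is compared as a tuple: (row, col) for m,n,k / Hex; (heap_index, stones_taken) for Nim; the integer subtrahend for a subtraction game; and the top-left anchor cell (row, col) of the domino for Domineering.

ply 1, X at (0,0,2) | h2:-1=-1→(0,0,1); h2:-2=+1→(0,0,0)*
ply 2: (0,0,0) is terminal -1 (O); from (0,0,2) depth 8

PV length from [(0,0,2)]: 1 ply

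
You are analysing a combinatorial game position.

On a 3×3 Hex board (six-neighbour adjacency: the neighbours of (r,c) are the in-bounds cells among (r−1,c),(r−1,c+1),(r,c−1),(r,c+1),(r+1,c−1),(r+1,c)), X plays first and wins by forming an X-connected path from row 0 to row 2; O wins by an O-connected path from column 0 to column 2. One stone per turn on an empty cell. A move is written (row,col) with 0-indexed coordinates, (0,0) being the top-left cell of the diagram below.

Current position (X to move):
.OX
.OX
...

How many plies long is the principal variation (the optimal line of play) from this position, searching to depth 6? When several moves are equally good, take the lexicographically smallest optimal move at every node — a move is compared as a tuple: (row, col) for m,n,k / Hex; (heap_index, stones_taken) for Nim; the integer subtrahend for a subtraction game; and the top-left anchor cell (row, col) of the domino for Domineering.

PV length from [.OX/.OX/...]: 5 plies

[.OX/.OX/...] X move#1: (0,0):+1/XOX/.OX/...*, (1,0):+1/.OX/XOX/..., (2,0):+1/.OX/.OX/X.., (2,1):+1/.OX/.OX/.X., (2,2):+1/.OX/.OX/..X
[XOX/.OX/...] O move#2: (1,0):-1/XOX/OOX/...*, (2,0):-1/XOX/.OX/O.., (2,1):-1/XOX/.OX/.O., (2,2):-1/XOX/.OX/..O
[XOX/OOX/...] X move#3: (2,0):+1/XOX/OOX/X..*, (2,1):+1/XOX/OOX/.X., (2,2):+1/XOX/OOX/..X
[XOX/OOX/X..] O move#4: (2,1):-1/XOX/OOX/XO.*, (2,2):-1/XOX/OOX/X.O
[XOX/OOX/XO.] X move#5: (2,2):+1/XOX/OOX/XOX*
[XOX/OOX/XOX] end (terminal -1, O#6); searched .OX/.OX/... to 6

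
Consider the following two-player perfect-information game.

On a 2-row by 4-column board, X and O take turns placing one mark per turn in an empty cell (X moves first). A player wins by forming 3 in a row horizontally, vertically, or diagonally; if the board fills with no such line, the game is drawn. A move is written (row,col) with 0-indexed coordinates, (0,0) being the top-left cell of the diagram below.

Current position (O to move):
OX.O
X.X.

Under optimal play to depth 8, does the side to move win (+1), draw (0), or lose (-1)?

value(OX.O/X.X., O) = 0

[OX.O/X.X.] O move#1: (0,2):-1/OXOO/X.X., (1,1):+0/OX.O/XOX.*, (1,3):-1/OX.O/X.XO
[OX.O/XOX.] X move#2: (0,2):+0/OXXO/XOX.*, (1,3):+0/OX.O/XOXX
[OXXO/XOX.] O move#3: (1,3):+0/OXXO/XOXO*
[OXXO/XOXO] end (terminal +0, X#4); searched OX.O/X.X. to 8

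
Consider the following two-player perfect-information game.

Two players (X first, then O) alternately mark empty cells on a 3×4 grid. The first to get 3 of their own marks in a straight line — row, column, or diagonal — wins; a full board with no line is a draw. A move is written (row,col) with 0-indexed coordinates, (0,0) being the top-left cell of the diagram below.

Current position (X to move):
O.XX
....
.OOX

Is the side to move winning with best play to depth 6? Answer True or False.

[O.XX/..../.OOX] X move#1: (0,1):+1/OXXX/..../.OOX*, (1,0):-1/O.XX/X.../.OOX, (1,1):-1/O.XX/.X../.OOX, (1,2):-1/O.XX/..X./.OOX, (1,3):+1/O.XX/...X/.OOX, (2,0):-1/O.XX/..../XOOX
[OXXX/..../.OOX] end (terminal -1, O#2); searched O.XX/..../.OOX to 6

X winning at [O.XX/..../.OOX]: True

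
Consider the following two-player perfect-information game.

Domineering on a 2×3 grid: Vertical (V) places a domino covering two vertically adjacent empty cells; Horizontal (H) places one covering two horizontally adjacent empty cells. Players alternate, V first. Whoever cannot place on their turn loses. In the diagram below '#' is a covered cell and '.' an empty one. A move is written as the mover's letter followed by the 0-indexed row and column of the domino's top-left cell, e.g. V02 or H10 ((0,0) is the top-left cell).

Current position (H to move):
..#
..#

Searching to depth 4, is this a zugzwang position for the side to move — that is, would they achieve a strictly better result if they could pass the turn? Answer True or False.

zugzwang(..#/..#, H) = False

p1 H@[..#/..#]: H00[###/..#]+1* H10[..#/###]+1
p2 V@[###/..#] terminal -1; root [..#/..#] d4
suppose H passes — search the same position with V to move:
pass> p1 V@[..#/..#]: V00[#.#/#.#]+1* V01[.##/.##]+1
pass> p2 H@[#.#/#.#] terminal -1; root [..#/..#] d4
for H: play +1, pass -1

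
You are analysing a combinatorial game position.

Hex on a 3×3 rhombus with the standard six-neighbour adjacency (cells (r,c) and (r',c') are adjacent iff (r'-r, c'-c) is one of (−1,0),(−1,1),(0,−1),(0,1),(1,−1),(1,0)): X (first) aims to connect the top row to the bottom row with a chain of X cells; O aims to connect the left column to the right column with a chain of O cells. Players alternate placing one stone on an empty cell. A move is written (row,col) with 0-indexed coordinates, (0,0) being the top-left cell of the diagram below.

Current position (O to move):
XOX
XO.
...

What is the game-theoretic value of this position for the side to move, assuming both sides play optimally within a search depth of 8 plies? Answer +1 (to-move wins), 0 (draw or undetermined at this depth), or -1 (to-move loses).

value(XOX/XO./..., O) = -1

p1 O@[XOX/XO./...]: (1,2)[XOX/XOO/...]-1* (2,0)[XOX/XO./O..]-1 (2,1)[XOX/XO./.O.]-1 (2,2)[XOX/XO./..O]-1
p2 X@[XOX/XOO/...]: (2,0)[XOX/XOO/X..]+1* (2,1)[XOX/XOO/.X.]-1 (2,2)[XOX/XOO/..X]-1
p3 O@[XOX/XOO/X..] terminal -1; root [XOX/XO./...] d8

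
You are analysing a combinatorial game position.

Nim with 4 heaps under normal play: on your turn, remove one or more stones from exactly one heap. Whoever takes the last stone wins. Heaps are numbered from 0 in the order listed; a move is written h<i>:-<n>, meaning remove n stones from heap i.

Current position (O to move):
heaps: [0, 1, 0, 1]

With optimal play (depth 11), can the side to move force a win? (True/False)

[(0,1,0,1)] O move#1: h1:-1:-1/(0,0,0,1)*, h3:-1:-1/(0,1,0,0)
[(0,0,0,1)] X move#2: h3:-1:+1/(0,0,0,0)*
[(0,0,0,0)] end (terminal -1, O#3); searched (0,1,0,1) to 11

O winning at [(0,1,0,1)]: False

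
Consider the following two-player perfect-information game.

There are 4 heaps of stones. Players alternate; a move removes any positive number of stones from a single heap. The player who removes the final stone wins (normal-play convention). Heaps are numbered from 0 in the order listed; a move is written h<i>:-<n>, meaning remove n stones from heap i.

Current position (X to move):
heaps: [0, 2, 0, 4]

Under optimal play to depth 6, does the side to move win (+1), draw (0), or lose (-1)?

p1 X@[(0,2,0,4)]: h1:-1[(0,1,0,4)]-1 h1:-2[(0,0,0,4)]-1 h3:-1[(0,2,0,3)]-1 h3:-2[(0,2,0,2)]+1* h3:-3[(0,2,0,1)]-1 h3:-4[(0,2,0,0)]-1
p2 O@[(0,2,0,2)]: h1:-1[(0,1,0,2)]-1* h1:-2[(0,0,0,2)]-1 h3:-1[(0,2,0,1)]-1 h3:-2[(0,2,0,0)]-1
p3 X@[(0,1,0,2)]: h1:-1[(0,0,0,2)]-1 h3:-1[(0,1,0,1)]+1* h3:-2[(0,1,0,0)]-1
p4 O@[(0,1,0,1)]: h1:-1[(0,0,0,1)]-1* h3:-1[(0,1,0,0)]-1
p5 X@[(0,0,0,1)]: h3:-1[(0,0,0,0)]+1*
p6 O@[(0,0,0,0)] terminal -1; root [(0,2,0,4)] d6

value((0,2,0,4), X) = +1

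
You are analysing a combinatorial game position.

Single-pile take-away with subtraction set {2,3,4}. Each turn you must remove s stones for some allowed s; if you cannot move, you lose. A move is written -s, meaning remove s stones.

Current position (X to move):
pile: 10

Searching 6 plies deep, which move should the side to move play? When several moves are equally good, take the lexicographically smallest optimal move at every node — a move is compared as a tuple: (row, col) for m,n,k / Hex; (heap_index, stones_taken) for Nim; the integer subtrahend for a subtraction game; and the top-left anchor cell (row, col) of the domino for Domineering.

X's best at [10]: -3

p1 X@[10]: -2[8]-1 -3[7]+1* -4[6]+1
p2 O@[7]: -2[5]-1* -3[4]-1 -4[3]-1
p3 X@[5]: -2[3]-1 -3[2]-1 -4[1]+1*
p4 O@[1] terminal -1; root [10] d6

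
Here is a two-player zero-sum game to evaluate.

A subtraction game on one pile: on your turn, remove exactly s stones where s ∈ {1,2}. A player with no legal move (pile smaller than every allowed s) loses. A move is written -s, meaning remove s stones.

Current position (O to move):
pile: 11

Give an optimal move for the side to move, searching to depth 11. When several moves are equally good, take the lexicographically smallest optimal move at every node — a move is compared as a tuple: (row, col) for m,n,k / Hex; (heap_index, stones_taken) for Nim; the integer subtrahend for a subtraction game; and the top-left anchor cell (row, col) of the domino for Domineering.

p1 O@[11]: -1[10]-1 -2[9]+1*
p2 X@[9]: -1[8]-1* -2[7]-1
p3 O@[8]: -1[7]-1 -2[6]+1*
p4 X@[6]: -1[5]-1* -2[4]-1
p5 O@[5]: -1[4]-1 -2[3]+1*
p6 X@[3]: -1[2]-1* -2[1]-1
p7 O@[2]: -1[1]-1 -2[0]+1*
p8 X@[0] terminal -1; root [11] d11

O's best at [11]: -2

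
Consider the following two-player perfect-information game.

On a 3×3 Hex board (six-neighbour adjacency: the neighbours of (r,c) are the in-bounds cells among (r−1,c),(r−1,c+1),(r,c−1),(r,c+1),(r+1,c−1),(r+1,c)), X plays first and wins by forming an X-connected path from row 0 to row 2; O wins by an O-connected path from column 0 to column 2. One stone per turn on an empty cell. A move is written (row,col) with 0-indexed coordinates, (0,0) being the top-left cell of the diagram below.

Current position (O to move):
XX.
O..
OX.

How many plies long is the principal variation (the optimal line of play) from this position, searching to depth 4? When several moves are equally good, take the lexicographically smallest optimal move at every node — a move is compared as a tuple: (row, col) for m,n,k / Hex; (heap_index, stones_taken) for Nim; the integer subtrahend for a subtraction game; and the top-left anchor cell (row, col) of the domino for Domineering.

p1 O@[XX./O../OX.]: (0,2)[XXO/O../OX.]-1 (1,1)[XX./OO./OX.]+1* (1,2)[XX./O.O/OX.]-1 (2,2)[XX./O../OXO]-1
p2 X@[XX./OO./OX.]: (0,2)[XXX/OO./OX.]-1* (1,2)[XX./OOX/OX.]-1 (2,2)[XX./OO./OXX]-1
p3 O@[XXX/OO./OX.]: (1,2)[XXX/OOO/OX.]+1* (2,2)[XXX/OO./OXO]-1
p4 X@[XXX/OOO/OX.] terminal -1; root [XX./O../OX.] d4

PV length from [XX./O../OX.]: 3 plies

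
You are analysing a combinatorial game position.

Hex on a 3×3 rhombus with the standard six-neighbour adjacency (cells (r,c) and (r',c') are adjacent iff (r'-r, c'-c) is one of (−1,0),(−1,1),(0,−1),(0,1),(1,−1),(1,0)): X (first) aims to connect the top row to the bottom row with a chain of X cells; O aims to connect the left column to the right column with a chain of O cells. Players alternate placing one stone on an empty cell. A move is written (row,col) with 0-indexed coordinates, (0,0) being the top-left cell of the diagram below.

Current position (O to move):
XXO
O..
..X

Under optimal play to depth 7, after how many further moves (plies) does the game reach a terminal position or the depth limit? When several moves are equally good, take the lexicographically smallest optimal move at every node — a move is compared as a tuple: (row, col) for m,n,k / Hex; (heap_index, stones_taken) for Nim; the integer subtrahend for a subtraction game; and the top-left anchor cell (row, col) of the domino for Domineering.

p1 O@[XXO/O../..X]: (1,1)[XXO/OO./..X]+1* (1,2)[XXO/O.O/..X]-1 (2,0)[XXO/O../O.X]-1 (2,1)[XXO/O../.OX]-1
p2 X@[XXO/OO./..X] terminal -1; root [XXO/O../..X] d7

PV length from [XXO/O../..X]: 1 ply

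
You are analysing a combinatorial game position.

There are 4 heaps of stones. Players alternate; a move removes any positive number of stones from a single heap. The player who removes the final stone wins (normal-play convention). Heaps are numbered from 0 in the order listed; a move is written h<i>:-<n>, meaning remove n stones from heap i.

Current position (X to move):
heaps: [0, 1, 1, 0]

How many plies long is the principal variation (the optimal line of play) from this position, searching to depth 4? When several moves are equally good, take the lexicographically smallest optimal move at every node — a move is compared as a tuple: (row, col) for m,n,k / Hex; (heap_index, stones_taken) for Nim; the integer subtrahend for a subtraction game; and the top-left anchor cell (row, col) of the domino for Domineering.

[(0,1,1,0)] X move#1: h1:-1:-1/(0,0,1,0)*, h2:-1:-1/(0,1,0,0)
[(0,0,1,0)] O move#2: h2:-1:+1/(0,0,0,0)*
[(0,0,0,0)] end (terminal -1, X#3); searched (0,1,1,0) to 4

PV length from [(0,1,1,0)]: 2 plies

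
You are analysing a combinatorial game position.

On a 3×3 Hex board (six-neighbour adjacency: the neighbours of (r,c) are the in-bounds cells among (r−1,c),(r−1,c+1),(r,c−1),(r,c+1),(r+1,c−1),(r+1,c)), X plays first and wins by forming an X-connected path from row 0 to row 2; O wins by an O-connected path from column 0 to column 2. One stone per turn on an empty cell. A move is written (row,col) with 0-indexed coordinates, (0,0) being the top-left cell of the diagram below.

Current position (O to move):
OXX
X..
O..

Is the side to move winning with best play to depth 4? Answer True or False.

p1 O@[OXX/X../O..]: (1,1)[OXX/XO./O..]-1 (1,2)[OXX/X.O/O..]+1* (2,1)[OXX/X../OO.]+1 (2,2)[OXX/X../O.O]-1
p2 X@[OXX/X.O/O..]: (1,1)[OXX/XXO/O..]-1* (2,1)[OXX/X.O/OX.]-1 (2,2)[OXX/X.O/O.X]-1
p3 O@[OXX/XXO/O..]: (2,1)[OXX/XXO/OO.]+1* (2,2)[OXX/XXO/O.O]-1
p4 X@[OXX/XXO/OO.] terminal -1; root [OXX/X../O..] d4

O winning at [OXX/X../O..]: True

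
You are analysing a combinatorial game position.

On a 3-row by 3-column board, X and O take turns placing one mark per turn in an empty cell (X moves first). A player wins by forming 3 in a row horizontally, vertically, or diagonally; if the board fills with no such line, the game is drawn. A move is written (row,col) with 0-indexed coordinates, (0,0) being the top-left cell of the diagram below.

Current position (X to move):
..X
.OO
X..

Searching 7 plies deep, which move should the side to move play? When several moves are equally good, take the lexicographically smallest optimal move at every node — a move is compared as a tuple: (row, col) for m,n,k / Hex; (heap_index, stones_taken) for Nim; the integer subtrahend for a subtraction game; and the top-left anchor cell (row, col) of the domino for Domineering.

X's best at [..X/.OO/X..]: (1,0)

ply 1, X at ..X/.OO/X.. | (0,0)=-1→X.X/.OO/X..; (0,1)=-1→.XX/.OO/X..; (1,0)=+0→..X/XOO/X..*; (2,1)=-1→..X/.OO/XX.; (2,2)=-1→..X/.OO/X.X
ply 2, O at ..X/XOO/X.. | (0,0)=+0→O.X/XOO/X..*; (0,1)=-1→.OX/XOO/X..; (2,1)=-1→..X/XOO/XO.; (2,2)=-1→..X/XOO/X.O
ply 3, X at O.X/XOO/X.. | (0,1)=-1→OXX/XOO/X..; (2,1)=-1→O.X/XOO/XX.; (2,2)=+0→O.X/XOO/X.X*
ply 4, O at O.X/XOO/X.X | (0,1)=-1→OOX/XOO/X.X; (2,1)=+0→O.X/XOO/XOX*
ply 5, X at O.X/XOO/XOX | (0,1)=+0→OXX/XOO/XOX*
ply 6: OXX/XOO/XOX is terminal +0 (O); from ..X/.OO/X.. depth 7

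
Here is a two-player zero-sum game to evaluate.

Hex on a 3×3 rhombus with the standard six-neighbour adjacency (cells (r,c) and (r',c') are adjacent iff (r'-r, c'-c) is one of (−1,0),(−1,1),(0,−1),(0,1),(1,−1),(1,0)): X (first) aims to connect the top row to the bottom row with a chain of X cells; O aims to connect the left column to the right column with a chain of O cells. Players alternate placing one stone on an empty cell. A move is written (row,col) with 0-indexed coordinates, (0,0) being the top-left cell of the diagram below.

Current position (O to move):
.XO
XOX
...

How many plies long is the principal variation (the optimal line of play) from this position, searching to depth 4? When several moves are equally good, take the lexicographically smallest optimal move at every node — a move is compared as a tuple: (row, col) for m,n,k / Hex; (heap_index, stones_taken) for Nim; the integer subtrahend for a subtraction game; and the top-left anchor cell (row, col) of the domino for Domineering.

ply 1, O at .XO/XOX/... | (0,0)=-1→OXO/XOX/...; (2,0)=+1→.XO/XOX/O..*; (2,1)=-1→.XO/XOX/.O.; (2,2)=-1→.XO/XOX/..O
ply 2: .XO/XOX/O.. is terminal -1 (X); from .XO/XOX/... depth 4

PV length from [.XO/XOX/...]: 1 ply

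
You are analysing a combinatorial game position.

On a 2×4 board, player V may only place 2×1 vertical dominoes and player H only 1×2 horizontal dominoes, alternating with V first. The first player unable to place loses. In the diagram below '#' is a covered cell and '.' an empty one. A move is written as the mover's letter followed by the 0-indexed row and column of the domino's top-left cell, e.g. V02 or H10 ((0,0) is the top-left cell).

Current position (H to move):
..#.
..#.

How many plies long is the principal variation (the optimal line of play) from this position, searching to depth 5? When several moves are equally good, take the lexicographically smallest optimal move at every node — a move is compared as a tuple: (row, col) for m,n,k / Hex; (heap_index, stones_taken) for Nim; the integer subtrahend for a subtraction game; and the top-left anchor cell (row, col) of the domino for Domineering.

ply 1, H at ..#./..#. | H00=+1→###./..#.*; H10=+1→..#./###.
ply 2, V at ###./..#. | V03=-1→####/..##*
ply 3, H at ####/..## | H10=+1→####/####*
ply 4: ####/#### is terminal -1 (V); from ..#./..#. depth 5

PV length from [..#./..#.]: 3 plies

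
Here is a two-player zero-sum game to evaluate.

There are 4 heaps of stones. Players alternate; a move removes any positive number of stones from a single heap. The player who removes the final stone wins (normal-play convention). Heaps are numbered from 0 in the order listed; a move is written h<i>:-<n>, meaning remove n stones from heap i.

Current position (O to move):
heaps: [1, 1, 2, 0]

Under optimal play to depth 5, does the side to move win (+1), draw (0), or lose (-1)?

ply 1, O at (1,1,2,0) | h0:-1=-1→(0,1,2,0); h1:-1=-1→(1,0,2,0); h2:-1=-1→(1,1,1,0); h2:-2=+1→(1,1,0,0)*
ply 2, X at (1,1,0,0) | h0:-1=-1→(0,1,0,0)*; h1:-1=-1→(1,0,0,0)
ply 3, O at (0,1,0,0) | h1:-1=+1→(0,0,0,0)*
ply 4: (0,0,0,0) is terminal -1 (X); from (1,1,2,0) depth 5

value((1,1,2,0), O) = +1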